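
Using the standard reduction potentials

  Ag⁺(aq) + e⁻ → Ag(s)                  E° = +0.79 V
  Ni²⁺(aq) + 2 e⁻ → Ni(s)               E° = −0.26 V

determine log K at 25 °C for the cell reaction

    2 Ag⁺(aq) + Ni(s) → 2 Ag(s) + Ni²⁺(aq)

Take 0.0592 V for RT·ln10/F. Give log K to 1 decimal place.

log K = 35.5

The Ag⁺/Ag couple is reduced (cathode); E°cell = +0.79 − (−0.26) = +1.05 V with n = 2.
At equilibrium E = 0, so log K = nE°cell / 0.0592 = (2)(+1.05) / 0.0592 = 35.5.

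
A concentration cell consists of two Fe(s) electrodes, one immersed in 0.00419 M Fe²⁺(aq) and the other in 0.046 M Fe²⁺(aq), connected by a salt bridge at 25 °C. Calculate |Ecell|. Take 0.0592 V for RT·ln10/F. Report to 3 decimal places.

0.031 V

For a concentration cell E°cell = 0, since both electrodes use the same couple.
The compartment with the higher Fe²⁺(aq) concentration (0.046 M) acts as the cathode; ions are reduced there and produced at the dilute (0.00419 M) anode.
With n = 2, Ecell = −(0.0592/2)·log([dilute]/[conc]) = −(0.0592/2)·log(0.00419/0.046) = +0.031 V.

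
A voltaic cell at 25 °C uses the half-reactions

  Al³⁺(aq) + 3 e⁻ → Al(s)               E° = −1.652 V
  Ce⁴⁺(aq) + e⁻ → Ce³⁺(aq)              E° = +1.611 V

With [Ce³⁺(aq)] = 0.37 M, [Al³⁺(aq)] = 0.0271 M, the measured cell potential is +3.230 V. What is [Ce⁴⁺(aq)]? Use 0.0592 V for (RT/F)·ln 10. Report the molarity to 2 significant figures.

0.031 M

The Ce⁴⁺/Ce³⁺ couple has the larger reduction potential, so it is the cathode: E°cell = +1.611 − (−1.652) = +3.263 V and n = 3.
Rearranging E = E° − (0.0592/n)·log Q gives log Q = 3(+3.263 − (+3.230))/0.0592 = 1.672.
Balancing electrons gives 3 Ce⁴⁺(aq) + Al(s) → 3 Ce³⁺(aq) + Al³⁺(aq); thus Q = ([Ce³⁺(aq)]^3·[Al³⁺(aq)]) / [Ce⁴⁺(aq)]^3.
Isolating [Ce⁴⁺(aq)] in Q = 10^{1.672} yields log [Ce⁴⁺(aq)] = −1.511, i.e. 0.031 M.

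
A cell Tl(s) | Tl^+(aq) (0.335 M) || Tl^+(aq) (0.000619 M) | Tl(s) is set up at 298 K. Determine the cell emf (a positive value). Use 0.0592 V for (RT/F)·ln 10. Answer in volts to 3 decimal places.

For a concentration cell E°cell = 0, since both electrodes use the same couple.
The compartment with the higher Tl^+(aq) concentration (0.335 M) acts as the cathode; ions are reduced there and produced at the dilute (0.000619 M) anode.
With n = 1, Ecell = −(0.0592/1)·log([dilute]/[conc]) = −(0.0592/1)·log(0.000619/0.335) = +0.162 V.

0.162 V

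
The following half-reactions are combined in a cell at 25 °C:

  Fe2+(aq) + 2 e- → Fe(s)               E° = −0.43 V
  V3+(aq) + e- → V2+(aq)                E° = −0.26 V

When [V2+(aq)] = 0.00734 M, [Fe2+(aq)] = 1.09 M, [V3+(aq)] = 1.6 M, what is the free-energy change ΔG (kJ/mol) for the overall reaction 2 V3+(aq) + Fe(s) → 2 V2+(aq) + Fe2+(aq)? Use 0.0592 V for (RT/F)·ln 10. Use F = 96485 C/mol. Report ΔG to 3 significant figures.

With V³⁺/V²⁺ reduced at the cathode, E°cell = −0.26 − (−0.43) = +0.17 V and n = 2.
Q = ([V2+(aq)]^2·[Fe2+(aq)]) / [V3+(aq)]^2 = 2.29×10^−5, so log Q = −4.639 and E = +0.17 − (0.0592/2)(−4.639) = +0.3073 V.
Finally ΔG = −nFE = −(2)(96485 C/mol)(+0.3073 V) = −59.3 kJ/mol.

−59.3 kJ/mol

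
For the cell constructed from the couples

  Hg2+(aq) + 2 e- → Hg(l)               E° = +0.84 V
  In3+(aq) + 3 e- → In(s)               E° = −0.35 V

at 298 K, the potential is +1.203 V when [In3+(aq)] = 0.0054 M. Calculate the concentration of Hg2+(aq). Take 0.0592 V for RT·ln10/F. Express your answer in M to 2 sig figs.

The Hg²⁺/Hg couple has the larger reduction potential, so it is the cathode: E°cell = +0.84 − (−0.35) = +1.19 V and n = 6.
Rearranging E = E° − (0.0592/n)·log Q gives log Q = 6(+1.19 − (+1.203))/0.0592 = −1.318.
For 3 Hg2+(aq) + 2 In(s) → 3 Hg(l) + 2 In3+(aq), the reaction quotient is Q = [In3+(aq)]^2 / [Hg2+(aq)]^3.
Substituting the known concentrations and solving, log [Hg2+(aq)] = −1.072 and [Hg2+(aq)] = 0.085 M.

0.085 M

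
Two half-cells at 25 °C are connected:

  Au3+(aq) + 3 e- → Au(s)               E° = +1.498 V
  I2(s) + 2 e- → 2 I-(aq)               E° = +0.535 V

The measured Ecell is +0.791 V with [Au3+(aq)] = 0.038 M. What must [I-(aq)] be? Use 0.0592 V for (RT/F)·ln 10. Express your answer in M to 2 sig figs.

0.0037 M

The Au³⁺/Au couple has the larger reduction potential, so it is the cathode: E°cell = +1.498 − (+0.535) = +0.963 V and n = 6.
From the Nernst equation, log Q = n(E° − E)/0.0592 = 6·(+0.963 − (+0.791))/0.0592 = 17.432.
For 2 Au3+(aq) + 6 I-(aq) → 2 Au(s) + 3 I2(s), the reaction quotient is Q = 1 / ([Au3+(aq)]^2·[I-(aq)]^6).
Substituting the known concentrations and solving, log [I-(aq)] = −2.432 and [I-(aq)] = 0.0037 M.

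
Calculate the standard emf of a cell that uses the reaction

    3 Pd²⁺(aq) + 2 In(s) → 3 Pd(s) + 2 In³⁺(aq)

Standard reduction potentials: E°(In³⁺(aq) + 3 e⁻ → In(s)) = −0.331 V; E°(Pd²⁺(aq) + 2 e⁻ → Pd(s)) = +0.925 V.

+1.256 V

In the reaction as written, Pd²⁺(aq) is reduced (cathode) and In³⁺(aq) is produced by oxidation at the anode.
E°cell = E°(cathode) − E°(anode) = +0.925 − (−0.331) = +1.256 V.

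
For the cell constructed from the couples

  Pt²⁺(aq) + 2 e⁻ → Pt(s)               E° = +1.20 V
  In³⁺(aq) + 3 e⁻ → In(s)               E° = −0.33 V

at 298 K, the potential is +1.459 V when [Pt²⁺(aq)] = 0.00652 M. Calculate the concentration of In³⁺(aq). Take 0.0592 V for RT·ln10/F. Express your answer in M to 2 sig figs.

2.1 M

The Pt²⁺/Pt couple has the larger reduction potential, so it is the cathode: E°cell = +1.20 − (−0.33) = +1.53 V and n = 6.
From the Nernst equation, log Q = n(E° − E)/0.0592 = 6·(+1.53 − (+1.459))/0.0592 = 7.196.
The balanced reaction is 3 Pt²⁺(aq) + 2 In(s) → 3 Pt(s) + 2 In³⁺(aq), so Q = [In³⁺(aq)]^2 / [Pt²⁺(aq)]^3.
Isolating [In³⁺(aq)] in Q = 10^{7.196} yields log [In³⁺(aq)] = 0.319, i.e. 2.1 M.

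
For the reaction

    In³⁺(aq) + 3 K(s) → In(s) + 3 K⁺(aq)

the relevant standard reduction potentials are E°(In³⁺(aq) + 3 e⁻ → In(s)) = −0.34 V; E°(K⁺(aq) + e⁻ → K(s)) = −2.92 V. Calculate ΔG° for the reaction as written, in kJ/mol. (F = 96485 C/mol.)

−747 kJ/mol

In the reaction as written In³⁺(aq) is reduced, so the In³⁺/In couple is the cathode and K⁺/K is the anode.
E°cell = −0.34 − (−2.92) = +2.58 V; balancing electrons gives n = 3.
ΔG° = −nFE°cell = −(3)(96485)(+2.58) J/mol = −747 kJ/mol.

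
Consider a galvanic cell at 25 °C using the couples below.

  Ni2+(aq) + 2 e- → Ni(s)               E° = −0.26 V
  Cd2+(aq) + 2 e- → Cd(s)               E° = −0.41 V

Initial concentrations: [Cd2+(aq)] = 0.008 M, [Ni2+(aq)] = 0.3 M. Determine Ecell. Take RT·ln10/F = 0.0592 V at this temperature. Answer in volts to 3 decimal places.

+0.197 V

Ni²⁺/Ni is reduced (cathode, E° = −0.26 V) and Cd²⁺/Cd is oxidized (anode).
E°cell = E°cat − E°an = −0.26 − (−0.41) = +0.15 V; n = 2.
For the overall reaction Ni2+(aq) + Cd(s) → Ni(s) + Cd2+(aq), Q = [Cd2+(aq)] / [Ni2+(aq)] = 0.0267, giving log Q = −1.574.
By the Nernst equation, E = +0.15 − (0.0592/2)·(−1.574) = +0.197 V.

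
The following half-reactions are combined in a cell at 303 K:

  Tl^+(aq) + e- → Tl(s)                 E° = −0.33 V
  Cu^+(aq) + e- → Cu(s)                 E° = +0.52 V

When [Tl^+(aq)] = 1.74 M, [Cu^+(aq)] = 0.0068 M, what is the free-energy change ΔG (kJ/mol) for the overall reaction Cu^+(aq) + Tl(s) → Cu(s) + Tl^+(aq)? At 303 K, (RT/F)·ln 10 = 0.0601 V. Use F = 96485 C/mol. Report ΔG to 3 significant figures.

−68.1 kJ/mol

With Cu⁺/Cu reduced at the cathode, E°cell = +0.52 − (−0.33) = +0.85 V and n = 1.
Q = [Tl^+(aq)] / [Cu^+(aq)] = 256, so log Q = 2.408 and E = +0.85 − (0.0601/1)(2.408) = +0.7053 V.
Then ΔG = −nFE = −1 × 96485 × +0.7053 J/mol = −68.1 kJ/mol.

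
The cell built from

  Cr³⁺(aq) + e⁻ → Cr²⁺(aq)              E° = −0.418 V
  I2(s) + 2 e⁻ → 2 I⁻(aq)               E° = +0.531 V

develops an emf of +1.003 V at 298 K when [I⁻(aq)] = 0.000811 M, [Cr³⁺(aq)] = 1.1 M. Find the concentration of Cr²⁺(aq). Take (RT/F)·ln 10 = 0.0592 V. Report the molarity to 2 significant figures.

With I₂/I⁻ at the cathode and Cr³⁺/Cr²⁺ at the anode, E°cell = +0.531 − (−0.418) = +0.949 V (n = 2).
From the Nernst equation, log Q = n(E° − E)/0.0592 = 2·(+0.949 − (+1.003))/0.0592 = −1.824.
The balanced reaction is I2(s) + 2 Cr²⁺(aq) → 2 I⁻(aq) + 2 Cr³⁺(aq), so Q = ([I⁻(aq)]^2·[Cr³⁺(aq)]^2) / [Cr²⁺(aq)]^2.
Isolating [Cr²⁺(aq)] in Q = 10^{−1.824} yields log [Cr²⁺(aq)] = −2.138, i.e. 0.0073 M.

0.0073 M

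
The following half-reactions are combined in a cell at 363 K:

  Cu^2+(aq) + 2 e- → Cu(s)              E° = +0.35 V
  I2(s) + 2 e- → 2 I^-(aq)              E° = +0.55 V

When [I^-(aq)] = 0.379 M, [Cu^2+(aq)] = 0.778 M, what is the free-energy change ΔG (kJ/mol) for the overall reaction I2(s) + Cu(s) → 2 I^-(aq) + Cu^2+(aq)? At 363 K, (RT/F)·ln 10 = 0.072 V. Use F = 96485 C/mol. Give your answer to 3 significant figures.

E°cell = +0.55 − (+0.35) = +0.20 V; the balanced reaction transfers n = 2 electrons.
Here Q = [I^-(aq)]^2·[Cu^2+(aq)] = 0.112 (log Q = −0.952), giving E = +0.20 − (0.072/2)·(−0.952) = +0.2343 V.
Finally ΔG = −nFE = −(2)(96485 C/mol)(+0.2343 V) = −45.2 kJ/mol.

−45.2 kJ/mol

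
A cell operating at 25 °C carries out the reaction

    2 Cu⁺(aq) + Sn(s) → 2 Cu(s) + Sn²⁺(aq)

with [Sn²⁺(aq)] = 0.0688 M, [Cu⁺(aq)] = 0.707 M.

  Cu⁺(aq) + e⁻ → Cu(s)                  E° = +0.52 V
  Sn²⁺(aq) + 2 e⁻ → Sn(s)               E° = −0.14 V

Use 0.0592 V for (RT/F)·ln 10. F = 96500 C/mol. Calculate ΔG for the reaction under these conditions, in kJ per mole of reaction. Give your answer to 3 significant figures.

E°cell = +0.52 − (−0.14) = +0.66 V; the balanced reaction transfers n = 2 electrons.
The reaction quotient is [Sn²⁺(aq)] / [Cu⁺(aq)]^2 = 0.138; by Nernst, E = +0.66 − (0.0592/2)(−0.861) = +0.6855 V.
Then ΔG = −nFE = −2 × 96500 × +0.6855 J/mol = −132 kJ/mol.

−132 kJ/mol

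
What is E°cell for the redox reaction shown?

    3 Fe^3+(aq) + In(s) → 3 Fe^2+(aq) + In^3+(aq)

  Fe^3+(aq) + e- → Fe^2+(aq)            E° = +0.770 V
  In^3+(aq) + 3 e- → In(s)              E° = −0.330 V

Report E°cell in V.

Fe^3+(aq) gains electrons, so the Fe³⁺/Fe²⁺ couple is the cathode; the In³⁺/In couple is the anode.
E°cell = E°(cathode) − E°(anode) = +0.770 − (−0.330) = +1.100 V.

+1.100 V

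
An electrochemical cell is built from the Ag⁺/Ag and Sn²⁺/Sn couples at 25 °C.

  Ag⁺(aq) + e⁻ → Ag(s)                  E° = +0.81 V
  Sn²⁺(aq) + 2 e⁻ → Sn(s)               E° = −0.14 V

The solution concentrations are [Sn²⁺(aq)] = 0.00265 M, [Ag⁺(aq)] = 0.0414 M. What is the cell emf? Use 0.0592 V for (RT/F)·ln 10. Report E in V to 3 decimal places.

+0.944 V

Since E°(Ag⁺/Ag) > E°(Sn²⁺/Sn), Ag⁺/Ag serves as the cathode.
The standard potential is +0.81 − (−0.14) = +0.95 V and the balanced reaction transfers n = 2 electrons.
Balancing gives 2 Ag⁺(aq) + Sn(s) → 2 Ag(s) + Sn²⁺(aq); hence Q = [Sn²⁺(aq)] / [Ag⁺(aq)]^2 = 1.55 (log Q = 0.189).
By the Nernst equation, E = +0.95 − (0.0592/2)·(0.189) = +0.944 V.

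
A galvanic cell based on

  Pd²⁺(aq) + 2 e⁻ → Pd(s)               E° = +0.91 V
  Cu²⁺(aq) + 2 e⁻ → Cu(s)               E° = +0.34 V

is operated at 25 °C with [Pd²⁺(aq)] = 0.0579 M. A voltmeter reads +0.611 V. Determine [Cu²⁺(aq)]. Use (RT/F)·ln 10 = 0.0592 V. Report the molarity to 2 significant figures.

With Pd²⁺/Pd at the cathode and Cu²⁺/Cu at the anode, E°cell = +0.91 − (+0.34) = +0.57 V (n = 2).
Rearranging E = E° − (0.0592/n)·log Q gives log Q = 2(+0.57 − (+0.611))/0.0592 = −1.385.
For Pd²⁺(aq) + Cu(s) → Pd(s) + Cu²⁺(aq), the reaction quotient is Q = [Cu²⁺(aq)] / [Pd²⁺(aq)].
Substituting the known concentrations and solving, log [Cu²⁺(aq)] = −2.622 and [Cu²⁺(aq)] = 0.0024 M.

0.0024 M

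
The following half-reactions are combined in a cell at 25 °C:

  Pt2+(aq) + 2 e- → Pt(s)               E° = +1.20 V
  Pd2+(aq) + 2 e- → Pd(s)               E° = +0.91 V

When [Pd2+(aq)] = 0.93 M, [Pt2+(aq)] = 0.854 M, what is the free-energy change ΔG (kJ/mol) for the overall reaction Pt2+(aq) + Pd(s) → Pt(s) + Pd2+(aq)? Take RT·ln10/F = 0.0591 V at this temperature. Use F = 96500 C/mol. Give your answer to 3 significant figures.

−55.8 kJ/mol

The standard cell potential is +1.20 − (+0.91) = +0.29 V, with n = 2 electrons in the balanced equation.
Here Q = [Pd2+(aq)] / [Pt2+(aq)] = 1.09 (log Q = 0.037), giving E = +0.29 − (0.0591/2)·(0.037) = +0.2889 V.
Then ΔG = −nFE = −2 × 96500 × +0.2889 J/mol = −55.8 kJ/mol.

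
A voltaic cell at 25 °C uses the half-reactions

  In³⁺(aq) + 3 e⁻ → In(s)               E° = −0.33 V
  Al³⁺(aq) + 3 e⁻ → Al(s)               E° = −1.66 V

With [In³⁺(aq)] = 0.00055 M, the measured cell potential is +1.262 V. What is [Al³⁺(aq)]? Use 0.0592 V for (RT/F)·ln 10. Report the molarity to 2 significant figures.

The In³⁺/In couple has the larger reduction potential, so it is the cathode: E°cell = −0.33 − (−1.66) = +1.33 V and n = 3.
Rearranging E = E° − (0.0592/n)·log Q gives log Q = 3(+1.33 − (+1.262))/0.0592 = 3.446.
Balancing electrons gives In³⁺(aq) + Al(s) → In(s) + Al³⁺(aq); thus Q = [Al³⁺(aq)] / [In³⁺(aq)].
Substituting the known concentrations and solving, log [Al³⁺(aq)] = 0.186 and [Al³⁺(aq)] = 1.5 M.

1.5 M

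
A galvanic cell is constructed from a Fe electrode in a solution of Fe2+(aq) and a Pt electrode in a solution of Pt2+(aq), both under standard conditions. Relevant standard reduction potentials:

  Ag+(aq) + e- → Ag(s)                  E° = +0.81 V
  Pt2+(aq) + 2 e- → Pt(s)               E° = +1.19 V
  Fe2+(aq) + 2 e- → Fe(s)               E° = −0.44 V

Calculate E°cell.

+1.63 V

The Pt²⁺/Pt couple has the higher E°, so Pt ion is reduced (cathode) and Fe is oxidized (anode).
E°cell = E°(cathode) − E°(anode) = +1.19 − (−0.44) = +1.63 V.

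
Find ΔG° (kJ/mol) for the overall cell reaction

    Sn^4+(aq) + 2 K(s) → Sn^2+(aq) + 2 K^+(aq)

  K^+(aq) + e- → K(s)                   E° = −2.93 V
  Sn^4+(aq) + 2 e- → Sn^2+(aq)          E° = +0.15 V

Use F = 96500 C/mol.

In the reaction as written Sn^4+(aq) is reduced, so the Sn⁴⁺/Sn²⁺ couple is the cathode and K⁺/K is the anode.
E°cell = +0.15 − (−2.93) = +3.08 V; balancing electrons gives n = 2.
ΔG° = −nFE°cell = −(2)(96500)(+3.08) J/mol = −594 kJ/mol.

−594 kJ/mol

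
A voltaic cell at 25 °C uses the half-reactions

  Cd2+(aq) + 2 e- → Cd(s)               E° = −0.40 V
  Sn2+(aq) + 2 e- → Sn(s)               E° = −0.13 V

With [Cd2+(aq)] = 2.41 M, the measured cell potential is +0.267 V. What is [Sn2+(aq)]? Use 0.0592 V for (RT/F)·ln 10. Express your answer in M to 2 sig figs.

Sn²⁺/Sn is the cathode (higher E°); E°cell = −0.13 − (−0.40) = +0.27 V with n = 2.
Since E = E° − (0.0592/n)·log Q, log Q = n(E° − E)/0.0592 = 0.101.
For Sn2+(aq) + Cd(s) → Sn(s) + Cd2+(aq), the reaction quotient is Q = [Cd2+(aq)] / [Sn2+(aq)].
Isolating [Sn2+(aq)] in Q = 10^{0.101} yields log [Sn2+(aq)] = 0.281, i.e. 1.9 M.

1.9 M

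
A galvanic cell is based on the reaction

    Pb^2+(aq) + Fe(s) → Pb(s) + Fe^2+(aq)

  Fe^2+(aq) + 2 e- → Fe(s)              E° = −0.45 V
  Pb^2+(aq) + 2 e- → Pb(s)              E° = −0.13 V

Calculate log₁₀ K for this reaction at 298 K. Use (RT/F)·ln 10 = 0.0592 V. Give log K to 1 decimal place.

log K = 10.8

The Pb²⁺/Pb couple is reduced (cathode); E°cell = −0.13 − (−0.45) = +0.32 V with n = 2.
At equilibrium E = 0, so log K = nE°cell / 0.0592 = (2)(+0.32) / 0.0592 = 10.8.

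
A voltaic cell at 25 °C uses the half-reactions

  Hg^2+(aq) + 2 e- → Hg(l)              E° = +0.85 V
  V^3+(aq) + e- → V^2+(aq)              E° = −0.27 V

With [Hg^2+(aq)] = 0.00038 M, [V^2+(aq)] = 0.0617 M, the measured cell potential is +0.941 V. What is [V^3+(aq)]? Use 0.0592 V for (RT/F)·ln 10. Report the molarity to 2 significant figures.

1.3 M

With Hg²⁺/Hg at the cathode and V³⁺/V²⁺ at the anode, E°cell = +0.85 − (−0.27) = +1.12 V (n = 2).
Rearranging E = E° − (0.0592/n)·log Q gives log Q = 2(+1.12 − (+0.941))/0.0592 = 6.047.
The balanced reaction is Hg^2+(aq) + 2 V^2+(aq) → Hg(l) + 2 V^3+(aq), so Q = [V^3+(aq)]^2 / ([Hg^2+(aq)]·[V^2+(aq)]^2).
Solving for the unknown gives log [V^3+(aq)] = 0.104, so [V^3+(aq)] ≈ 1.3 M.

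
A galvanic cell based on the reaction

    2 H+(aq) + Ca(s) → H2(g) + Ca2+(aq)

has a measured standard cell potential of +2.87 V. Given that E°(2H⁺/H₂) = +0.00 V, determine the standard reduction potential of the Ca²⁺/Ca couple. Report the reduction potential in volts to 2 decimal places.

In the reaction as written the 2H⁺/H₂ couple is reduced (cathode) and Ca²⁺/Ca is oxidized (anode), so E°cell = E°(2H⁺/H₂) − E°(Ca²⁺/Ca).
E°(Ca²⁺/Ca) = E°(cathode) − E°cell = +0.00 − (+2.87) = −2.87 V.

−2.87 V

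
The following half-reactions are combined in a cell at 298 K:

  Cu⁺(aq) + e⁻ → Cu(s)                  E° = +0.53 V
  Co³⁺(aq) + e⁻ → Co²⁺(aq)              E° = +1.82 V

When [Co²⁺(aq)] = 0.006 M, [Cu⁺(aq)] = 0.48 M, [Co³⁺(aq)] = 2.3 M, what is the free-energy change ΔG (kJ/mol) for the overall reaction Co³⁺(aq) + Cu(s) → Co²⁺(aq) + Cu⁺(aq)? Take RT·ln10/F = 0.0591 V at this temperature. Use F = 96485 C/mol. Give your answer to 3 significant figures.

−141 kJ/mol

The standard cell potential is +1.82 − (+0.53) = +1.29 V, with n = 1 electron in the balanced equation.
Q = ([Co²⁺(aq)]·[Cu⁺(aq)]) / [Co³⁺(aq)] = 0.00125, so log Q = −2.902 and E = +1.29 − (0.0591/1)(−2.902) = +1.4615 V.
Finally ΔG = −nFE = −(1)(96485 C/mol)(+1.4615 V) = −141 kJ/mol.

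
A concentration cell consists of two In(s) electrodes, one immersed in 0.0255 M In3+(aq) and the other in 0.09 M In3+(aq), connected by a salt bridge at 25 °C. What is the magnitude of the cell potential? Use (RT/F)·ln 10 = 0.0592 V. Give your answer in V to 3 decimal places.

0.011 V

For a concentration cell E°cell = 0, since both electrodes use the same couple.
The compartment with the higher In3+(aq) concentration (0.09 M) acts as the cathode; ions are reduced there and produced at the dilute (0.0255 M) anode.
With n = 3, Ecell = −(0.0592/3)·log([dilute]/[conc]) = −(0.0592/3)·log(0.0255/0.09) = +0.011 V.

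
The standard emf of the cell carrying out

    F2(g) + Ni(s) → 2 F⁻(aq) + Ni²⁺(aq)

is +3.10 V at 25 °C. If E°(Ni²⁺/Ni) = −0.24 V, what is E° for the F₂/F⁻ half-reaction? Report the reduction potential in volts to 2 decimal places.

In the reaction as written the F₂/F⁻ couple is reduced (cathode) and Ni²⁺/Ni is oxidized (anode), so E°cell = E°(F₂/F⁻) − E°(Ni²⁺/Ni).
E°(F₂/F⁻) = E°cell + E°(anode) = +3.10 + (−0.24) = +2.86 V.

+2.86 V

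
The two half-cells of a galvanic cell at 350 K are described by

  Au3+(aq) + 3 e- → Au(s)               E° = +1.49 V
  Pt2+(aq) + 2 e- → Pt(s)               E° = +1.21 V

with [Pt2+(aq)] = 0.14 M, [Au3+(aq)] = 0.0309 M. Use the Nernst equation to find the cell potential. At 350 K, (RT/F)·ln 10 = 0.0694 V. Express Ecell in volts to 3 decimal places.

Since E°(Au³⁺/Au) > E°(Pt²⁺/Pt), Au³⁺/Au serves as the cathode.
The standard potential is +1.49 − (+1.21) = +0.28 V and the balanced reaction transfers n = 6 electrons.
Balancing gives 2 Au3+(aq) + 3 Pt(s) → 2 Au(s) + 3 Pt2+(aq); hence Q = [Pt2+(aq)]^3 / [Au3+(aq)]^2 = 2.87 (log Q = 0.458).
E = E° − (0.0694/n)·log Q = +0.28 − (0.0694/6)(0.458) = +0.275 V.

+0.275 V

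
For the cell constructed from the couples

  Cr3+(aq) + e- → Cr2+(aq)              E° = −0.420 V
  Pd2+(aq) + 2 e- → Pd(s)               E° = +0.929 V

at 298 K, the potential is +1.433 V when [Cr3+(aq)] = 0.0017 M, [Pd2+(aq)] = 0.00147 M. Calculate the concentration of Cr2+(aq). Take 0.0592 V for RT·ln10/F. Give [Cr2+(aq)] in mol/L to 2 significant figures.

Pd²⁺/Pd is the cathode (higher E°); E°cell = +0.929 − (−0.420) = +1.349 V with n = 2.
Rearranging E = E° − (0.0592/n)·log Q gives log Q = 2(+1.349 − (+1.433))/0.0592 = −2.838.
For Pd2+(aq) + 2 Cr2+(aq) → Pd(s) + 2 Cr3+(aq), the reaction quotient is Q = [Cr3+(aq)]^2 / ([Pd2+(aq)]·[Cr2+(aq)]^2).
Isolating [Cr2+(aq)] in Q = 10^{−2.838} yields log [Cr2+(aq)] = 0.066, i.e. 1.2 M.

1.2 M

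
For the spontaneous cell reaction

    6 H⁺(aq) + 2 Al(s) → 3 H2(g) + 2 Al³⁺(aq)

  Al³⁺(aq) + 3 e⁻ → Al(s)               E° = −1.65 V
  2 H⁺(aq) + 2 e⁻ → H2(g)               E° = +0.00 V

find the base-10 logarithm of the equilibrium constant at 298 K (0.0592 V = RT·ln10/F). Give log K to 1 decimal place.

log K = 167.2

The 2H⁺/H₂ couple is reduced (cathode); E°cell = +0.00 − (−1.65) = +1.65 V with n = 6.
At equilibrium E = 0, so log K = nE°cell / 0.0592 = (6)(+1.65) / 0.0592 = 167.2.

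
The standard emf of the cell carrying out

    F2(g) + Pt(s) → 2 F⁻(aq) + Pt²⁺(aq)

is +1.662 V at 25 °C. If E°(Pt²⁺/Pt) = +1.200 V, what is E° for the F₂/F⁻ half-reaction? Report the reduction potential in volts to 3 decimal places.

+2.862 V

In the reaction as written the F₂/F⁻ couple is reduced (cathode) and Pt²⁺/Pt is oxidized (anode), so E°cell = E°(F₂/F⁻) − E°(Pt²⁺/Pt).
E°(F₂/F⁻) = E°cell + E°(anode) = +1.662 + (+1.200) = +2.862 V.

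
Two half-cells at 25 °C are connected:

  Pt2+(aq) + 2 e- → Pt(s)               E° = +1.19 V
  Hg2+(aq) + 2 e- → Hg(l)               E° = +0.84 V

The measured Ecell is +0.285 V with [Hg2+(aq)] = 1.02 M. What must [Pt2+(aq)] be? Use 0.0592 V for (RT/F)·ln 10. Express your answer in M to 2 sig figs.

0.0065 M

With Pt²⁺/Pt at the cathode and Hg²⁺/Hg at the anode, E°cell = +1.19 − (+0.84) = +0.35 V (n = 2).
Since E = E° − (0.0592/n)·log Q, log Q = n(E° − E)/0.0592 = 2.196.
For Pt2+(aq) + Hg(l) → Pt(s) + Hg2+(aq), the reaction quotient is Q = [Hg2+(aq)] / [Pt2+(aq)].
Substituting the known concentrations and solving, log [Pt2+(aq)] = −2.187 and [Pt2+(aq)] = 0.0065 M.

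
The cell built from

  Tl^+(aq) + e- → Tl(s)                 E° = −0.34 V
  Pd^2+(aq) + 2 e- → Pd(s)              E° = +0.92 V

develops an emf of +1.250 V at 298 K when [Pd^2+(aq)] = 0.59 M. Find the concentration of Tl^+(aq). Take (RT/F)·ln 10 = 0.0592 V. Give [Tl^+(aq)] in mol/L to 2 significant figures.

Pd²⁺/Pd is the cathode (higher E°); E°cell = +0.92 − (−0.34) = +1.26 V with n = 2.
Rearranging E = E° − (0.0592/n)·log Q gives log Q = 2(+1.26 − (+1.250))/0.0592 = 0.338.
Balancing electrons gives Pd^2+(aq) + 2 Tl(s) → Pd(s) + 2 Tl^+(aq); thus Q = [Tl^+(aq)]^2 / [Pd^2+(aq)].
Solving for the unknown gives log [Tl^+(aq)] = 0.054, so [Tl^+(aq)] ≈ 1.1 M.

1.1 M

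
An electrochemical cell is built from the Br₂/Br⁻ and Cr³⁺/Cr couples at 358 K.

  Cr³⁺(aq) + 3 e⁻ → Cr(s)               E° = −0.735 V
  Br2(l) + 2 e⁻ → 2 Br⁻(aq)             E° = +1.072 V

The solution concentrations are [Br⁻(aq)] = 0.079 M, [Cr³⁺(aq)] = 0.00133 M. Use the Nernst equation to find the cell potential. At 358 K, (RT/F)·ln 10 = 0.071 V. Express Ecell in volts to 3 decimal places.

Since E°(Br₂/Br⁻) > E°(Cr³⁺/Cr), Br₂/Br⁻ serves as the cathode.
E°cell = +1.072 − (−0.735) = +1.807 V, with n = 6 electrons transferred.
Balancing gives 3 Br2(l) + 2 Cr(s) → 6 Br⁻(aq) + 2 Cr³⁺(aq); hence Q = [Br⁻(aq)]^6·[Cr³⁺(aq)]^2 = 4.3×10^−13 (log Q = −12.367).
Applying E = E° − (RT ln10/nF)·log Q gives +1.807 − (0.071/6)(−12.367) = +1.953 V.

+1.953 V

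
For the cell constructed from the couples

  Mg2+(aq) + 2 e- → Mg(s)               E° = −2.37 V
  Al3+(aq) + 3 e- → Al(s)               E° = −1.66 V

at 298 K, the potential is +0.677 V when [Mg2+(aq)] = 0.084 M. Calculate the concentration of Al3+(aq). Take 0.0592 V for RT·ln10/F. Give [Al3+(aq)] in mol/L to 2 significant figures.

Al³⁺/Al is the cathode (higher E°); E°cell = −1.66 − (−2.37) = +0.71 V with n = 6.
Since E = E° − (0.0592/n)·log Q, log Q = n(E° − E)/0.0592 = 3.345.
Balancing electrons gives 2 Al3+(aq) + 3 Mg(s) → 2 Al(s) + 3 Mg2+(aq); thus Q = [Mg2+(aq)]^3 / [Al3+(aq)]^2.
Substituting the known concentrations and solving, log [Al3+(aq)] = −3.286 and [Al3+(aq)] = 0.00052 M.

0.00052 M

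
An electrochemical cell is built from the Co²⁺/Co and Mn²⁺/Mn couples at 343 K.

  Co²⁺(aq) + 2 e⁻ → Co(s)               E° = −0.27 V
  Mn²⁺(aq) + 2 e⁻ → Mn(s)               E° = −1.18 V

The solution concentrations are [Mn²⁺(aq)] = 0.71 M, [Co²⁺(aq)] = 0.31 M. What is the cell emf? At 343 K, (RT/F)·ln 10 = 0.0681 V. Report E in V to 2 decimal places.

Since E°(Co²⁺/Co) > E°(Mn²⁺/Mn), Co²⁺/Co serves as the cathode.
E°cell = −0.27 − (−1.18) = +0.91 V, with n = 2 electrons transferred.
For the overall reaction Co²⁺(aq) + Mn(s) → Co(s) + Mn²⁺(aq), Q = [Mn²⁺(aq)] / [Co²⁺(aq)] = 2.29, giving log Q = 0.360.
Applying E = E° − (RT ln10/nF)·log Q gives +0.91 − (0.0681/2)(0.360) = +0.90 V.

+0.90 V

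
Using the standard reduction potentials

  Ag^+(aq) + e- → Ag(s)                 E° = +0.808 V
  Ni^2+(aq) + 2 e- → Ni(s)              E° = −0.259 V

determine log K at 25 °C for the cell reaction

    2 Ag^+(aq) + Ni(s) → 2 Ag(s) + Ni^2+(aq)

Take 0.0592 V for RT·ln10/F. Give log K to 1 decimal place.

The Ag⁺/Ag couple is reduced (cathode); E°cell = +0.808 − (−0.259) = +1.067 V with n = 2.
At equilibrium E = 0, so log K = nE°cell / 0.0592 = (2)(+1.067) / 0.0592 = 36.0.

log K = 36.0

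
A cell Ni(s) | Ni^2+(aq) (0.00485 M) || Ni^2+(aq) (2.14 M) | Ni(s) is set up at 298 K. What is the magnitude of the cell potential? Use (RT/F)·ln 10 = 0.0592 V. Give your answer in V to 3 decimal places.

For a concentration cell E°cell = 0, since both electrodes use the same couple.
The compartment with the higher Ni^2+(aq) concentration (2.14 M) acts as the cathode; ions are reduced there and produced at the dilute (0.00485 M) anode.
With n = 2, Ecell = −(0.0592/2)·log([dilute]/[conc]) = −(0.0592/2)·log(0.00485/2.14) = +0.078 V.

0.078 V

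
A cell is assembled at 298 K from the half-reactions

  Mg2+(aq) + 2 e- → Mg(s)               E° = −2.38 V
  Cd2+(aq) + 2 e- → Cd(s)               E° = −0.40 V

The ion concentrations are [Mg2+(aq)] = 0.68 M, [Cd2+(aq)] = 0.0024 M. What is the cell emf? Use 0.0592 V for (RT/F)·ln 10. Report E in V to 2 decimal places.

+1.91 V

Cd²⁺/Cd is reduced (cathode, E° = −0.40 V) and Mg²⁺/Mg is oxidized (anode).
E°cell = E°cat − E°an = −0.40 − (−2.38) = +1.98 V; n = 2.
For the overall reaction Cd2+(aq) + Mg(s) → Cd(s) + Mg2+(aq), Q = [Mg2+(aq)] / [Cd2+(aq)] = 283, giving log Q = 2.452.
By the Nernst equation, E = +1.98 − (0.0592/2)·(2.452) = +1.91 V.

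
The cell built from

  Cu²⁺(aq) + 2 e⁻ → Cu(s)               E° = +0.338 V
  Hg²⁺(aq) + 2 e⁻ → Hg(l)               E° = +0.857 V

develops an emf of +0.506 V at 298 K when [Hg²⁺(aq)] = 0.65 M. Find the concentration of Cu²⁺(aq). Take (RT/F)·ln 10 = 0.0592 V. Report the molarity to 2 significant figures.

The Hg²⁺/Hg couple has the larger reduction potential, so it is the cathode: E°cell = +0.857 − (+0.338) = +0.519 V and n = 2.
Rearranging E = E° − (0.0592/n)·log Q gives log Q = 2(+0.519 − (+0.506))/0.0592 = 0.439.
The balanced reaction is Hg²⁺(aq) + Cu(s) → Hg(l) + Cu²⁺(aq), so Q = [Cu²⁺(aq)] / [Hg²⁺(aq)].
Solving for the unknown gives log [Cu²⁺(aq)] = 0.252, so [Cu²⁺(aq)] ≈ 1.8 M.

1.8 M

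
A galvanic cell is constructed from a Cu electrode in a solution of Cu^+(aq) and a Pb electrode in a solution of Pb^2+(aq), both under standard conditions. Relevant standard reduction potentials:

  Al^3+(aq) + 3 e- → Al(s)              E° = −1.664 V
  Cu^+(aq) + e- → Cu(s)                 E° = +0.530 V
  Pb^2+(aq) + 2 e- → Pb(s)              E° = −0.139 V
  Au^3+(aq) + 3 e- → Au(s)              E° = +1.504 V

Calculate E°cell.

+0.669 V

Of the two couples in this cell, the one with the more positive reduction potential is reduced at the cathode: here that is Cu⁺/Cu (+0.530 V); Pb²⁺/Pb (−0.139 V) is the anode.
E°cell = E°(cathode) − E°(anode) = +0.530 − (−0.139) = +0.669 V.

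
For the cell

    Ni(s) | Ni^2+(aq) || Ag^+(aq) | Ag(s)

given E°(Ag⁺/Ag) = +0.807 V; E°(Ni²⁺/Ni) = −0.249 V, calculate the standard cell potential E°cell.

+1.056 V

By convention the left-hand electrode in cell notation is the anode (oxidation) and the right-hand electrode is the cathode (reduction).
E°cell = E°(right) − E°(left) = +0.807 − (−0.249) = +1.056 V.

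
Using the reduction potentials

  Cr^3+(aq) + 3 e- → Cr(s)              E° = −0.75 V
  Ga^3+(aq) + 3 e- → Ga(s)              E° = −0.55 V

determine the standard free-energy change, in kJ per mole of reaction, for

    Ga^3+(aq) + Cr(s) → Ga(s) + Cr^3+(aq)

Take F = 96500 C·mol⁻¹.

−57.9 kJ/mol

In the reaction as written Ga^3+(aq) is reduced, so the Ga³⁺/Ga couple is the cathode and Cr³⁺/Cr is the anode.
E°cell = −0.55 − (−0.75) = +0.20 V; balancing electrons gives n = 3.
ΔG° = −nFE°cell = −(3)(96500)(+0.20) J/mol = −57.9 kJ/mol.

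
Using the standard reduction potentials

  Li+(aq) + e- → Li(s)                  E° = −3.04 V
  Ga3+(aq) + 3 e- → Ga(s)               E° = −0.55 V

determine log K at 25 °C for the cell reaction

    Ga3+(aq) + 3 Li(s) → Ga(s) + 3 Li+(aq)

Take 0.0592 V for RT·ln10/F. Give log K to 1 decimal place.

The Ga³⁺/Ga couple is reduced (cathode); E°cell = −0.55 − (−3.04) = +2.49 V with n = 3.
At equilibrium E = 0, so log K = nE°cell / 0.0592 = (3)(+2.49) / 0.0592 = 126.2.

log K = 126.2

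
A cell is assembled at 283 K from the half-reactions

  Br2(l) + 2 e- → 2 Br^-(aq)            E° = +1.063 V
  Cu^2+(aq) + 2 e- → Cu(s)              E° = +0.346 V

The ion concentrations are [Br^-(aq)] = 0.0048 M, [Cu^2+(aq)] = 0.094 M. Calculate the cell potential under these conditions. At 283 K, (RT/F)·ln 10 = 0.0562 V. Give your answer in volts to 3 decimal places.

Br₂/Br⁻ is reduced (cathode, E° = +1.063 V) and Cu²⁺/Cu is oxidized (anode).
E°cell = E°cat − E°an = +1.063 − (+0.346) = +0.717 V; n = 2.
The balanced reaction is Br2(l) + Cu(s) → 2 Br^-(aq) + Cu^2+(aq), so Q = [Br^-(aq)]^2·[Cu^2+(aq)] = 2.17×10^−6 and log Q = −5.664.
By the Nernst equation, E = +0.717 − (0.0562/2)·(−5.664) = +0.876 V.

+0.876 V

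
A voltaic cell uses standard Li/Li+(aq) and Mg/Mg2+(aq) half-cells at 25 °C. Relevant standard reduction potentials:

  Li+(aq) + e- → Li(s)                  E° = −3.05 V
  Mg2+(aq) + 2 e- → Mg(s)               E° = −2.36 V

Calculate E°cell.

Of the two couples in this cell, the one with the more positive reduction potential is reduced at the cathode: here that is Mg²⁺/Mg (−2.36 V); Li⁺/Li (−3.05 V) is the anode.
E°cell = E°(cathode) − E°(anode) = −2.36 − (−3.05) = +0.69 V.

+0.69 V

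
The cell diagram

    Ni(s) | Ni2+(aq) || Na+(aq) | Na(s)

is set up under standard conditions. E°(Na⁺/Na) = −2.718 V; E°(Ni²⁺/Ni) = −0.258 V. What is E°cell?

By convention the left-hand electrode in cell notation is the anode (oxidation) and the right-hand electrode is the cathode (reduction).
E°cell = E°(right) − E°(left) = −2.718 − (−0.258) = −2.460 V.
The negative sign shows that, as written, the cell would require an external voltage to drive the reaction.

−2.460 V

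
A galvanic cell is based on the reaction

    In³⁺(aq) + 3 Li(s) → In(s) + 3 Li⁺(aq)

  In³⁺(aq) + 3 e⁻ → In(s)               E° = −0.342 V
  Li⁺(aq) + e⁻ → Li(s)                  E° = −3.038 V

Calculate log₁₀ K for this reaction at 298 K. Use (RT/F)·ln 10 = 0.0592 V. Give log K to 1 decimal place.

log K = 136.6

The In³⁺/In couple is reduced (cathode); E°cell = −0.342 − (−3.038) = +2.696 V with n = 3.
At equilibrium E = 0, so log K = nE°cell / 0.0592 = (3)(+2.696) / 0.0592 = 136.6.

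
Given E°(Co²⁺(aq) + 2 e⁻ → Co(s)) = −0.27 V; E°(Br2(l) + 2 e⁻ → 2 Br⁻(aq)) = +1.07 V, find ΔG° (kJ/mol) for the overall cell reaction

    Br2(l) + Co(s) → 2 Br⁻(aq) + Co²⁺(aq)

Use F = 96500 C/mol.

In the reaction as written Br2(l) is reduced, so the Br₂/Br⁻ couple is the cathode and Co²⁺/Co is the anode.
E°cell = +1.07 − (−0.27) = +1.34 V; balancing electrons gives n = 2.
ΔG° = −nFE°cell = −(2)(96500)(+1.34) J/mol = −259 kJ/mol.

−259 kJ/mol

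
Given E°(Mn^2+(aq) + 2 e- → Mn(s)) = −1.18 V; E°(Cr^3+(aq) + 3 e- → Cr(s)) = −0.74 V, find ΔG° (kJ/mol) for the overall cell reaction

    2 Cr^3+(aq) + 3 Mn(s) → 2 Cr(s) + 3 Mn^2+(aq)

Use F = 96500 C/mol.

In the reaction as written Cr^3+(aq) is reduced, so the Cr³⁺/Cr couple is the cathode and Mn²⁺/Mn is the anode.
E°cell = −0.74 − (−1.18) = +0.44 V; balancing electrons gives n = 6.
ΔG° = −nFE°cell = −(6)(96500)(+0.44) J/mol = −255 kJ/mol.

−255 kJ/mol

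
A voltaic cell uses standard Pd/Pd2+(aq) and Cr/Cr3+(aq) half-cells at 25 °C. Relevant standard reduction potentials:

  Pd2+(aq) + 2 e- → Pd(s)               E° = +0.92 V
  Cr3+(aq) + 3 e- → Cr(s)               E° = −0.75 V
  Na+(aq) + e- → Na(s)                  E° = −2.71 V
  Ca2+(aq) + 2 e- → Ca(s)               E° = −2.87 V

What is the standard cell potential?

+1.67 V

The Pd²⁺/Pd couple has the higher E°, so Pd ion is reduced (cathode) and Cr is oxidized (anode).
E°cell = E°(cathode) − E°(anode) = +0.92 − (−0.75) = +1.67 V.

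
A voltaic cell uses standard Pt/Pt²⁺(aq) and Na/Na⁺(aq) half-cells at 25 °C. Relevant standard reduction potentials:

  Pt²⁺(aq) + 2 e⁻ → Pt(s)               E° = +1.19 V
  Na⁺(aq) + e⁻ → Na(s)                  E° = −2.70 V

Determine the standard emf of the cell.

+3.89 V

The Pt²⁺/Pt couple has the higher E°, so Pt ion is reduced (cathode) and Na is oxidized (anode).
E°cell = E°(cathode) − E°(anode) = +1.19 − (−2.70) = +3.89 V.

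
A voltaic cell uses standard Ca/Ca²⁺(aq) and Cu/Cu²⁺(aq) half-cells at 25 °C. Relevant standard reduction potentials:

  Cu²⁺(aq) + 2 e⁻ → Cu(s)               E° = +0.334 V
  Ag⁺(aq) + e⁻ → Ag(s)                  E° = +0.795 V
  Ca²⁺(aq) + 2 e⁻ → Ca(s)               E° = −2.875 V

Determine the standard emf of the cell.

The Cu²⁺/Cu couple has the higher E°, so Cu ion is reduced (cathode) and Ca is oxidized (anode).
E°cell = E°(cathode) − E°(anode) = +0.334 − (−2.875) = +3.209 V.

+3.209 V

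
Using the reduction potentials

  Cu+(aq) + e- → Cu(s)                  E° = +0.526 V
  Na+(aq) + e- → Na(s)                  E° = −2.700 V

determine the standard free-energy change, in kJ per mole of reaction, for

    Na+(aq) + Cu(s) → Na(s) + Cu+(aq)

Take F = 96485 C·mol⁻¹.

+311 kJ/mol

In the reaction as written Na+(aq) is reduced, so the Na⁺/Na couple is the cathode and Cu⁺/Cu is the anode.
E°cell = −2.700 − (+0.526) = −3.226 V; balancing electrons gives n = 1.
ΔG° = −nFE°cell = −(1)(96485)(−3.226) J/mol = +311 kJ/mol.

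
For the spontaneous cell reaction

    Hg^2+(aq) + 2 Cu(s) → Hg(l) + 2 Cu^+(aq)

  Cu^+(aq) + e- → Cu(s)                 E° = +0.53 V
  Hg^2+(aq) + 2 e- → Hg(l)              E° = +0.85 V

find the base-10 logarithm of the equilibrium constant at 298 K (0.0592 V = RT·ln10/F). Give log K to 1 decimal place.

log K = 10.8

The Hg²⁺/Hg couple is reduced (cathode); E°cell = +0.85 − (+0.53) = +0.32 V with n = 2.
At equilibrium E = 0, so log K = nE°cell / 0.0592 = (2)(+0.32) / 0.0592 = 10.8.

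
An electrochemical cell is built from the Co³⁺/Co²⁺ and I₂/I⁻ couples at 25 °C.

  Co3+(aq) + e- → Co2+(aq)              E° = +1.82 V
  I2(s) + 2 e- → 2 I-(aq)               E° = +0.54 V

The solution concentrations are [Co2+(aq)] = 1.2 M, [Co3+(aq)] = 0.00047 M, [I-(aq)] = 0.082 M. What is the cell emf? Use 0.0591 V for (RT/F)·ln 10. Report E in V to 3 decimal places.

Co³⁺/Co²⁺ is reduced (cathode, E° = +1.82 V) and I₂/I⁻ is oxidized (anode).
E°cell = E°cat − E°an = +1.82 − (+0.54) = +1.28 V; n = 2.
For the overall reaction 2 Co3+(aq) + 2 I-(aq) → 2 Co2+(aq) + I2(s), Q = [Co2+(aq)]^2 / ([Co3+(aq)]^2·[I-(aq)]^2) = 9.69×10^8, giving log Q = 8.987.
By the Nernst equation, E = +1.28 − (0.0591/2)·(8.987) = +1.014 V.

+1.014 V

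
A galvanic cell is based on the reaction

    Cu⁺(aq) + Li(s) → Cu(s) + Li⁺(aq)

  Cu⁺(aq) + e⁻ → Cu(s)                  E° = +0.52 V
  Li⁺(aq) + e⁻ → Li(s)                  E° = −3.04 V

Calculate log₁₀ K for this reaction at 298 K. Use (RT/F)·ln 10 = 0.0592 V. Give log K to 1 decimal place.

The Cu⁺/Cu couple is reduced (cathode); E°cell = +0.52 − (−3.04) = +3.56 V with n = 1.
At equilibrium E = 0, so log K = nE°cell / 0.0592 = (1)(+3.56) / 0.0592 = 60.1.

log K = 60.1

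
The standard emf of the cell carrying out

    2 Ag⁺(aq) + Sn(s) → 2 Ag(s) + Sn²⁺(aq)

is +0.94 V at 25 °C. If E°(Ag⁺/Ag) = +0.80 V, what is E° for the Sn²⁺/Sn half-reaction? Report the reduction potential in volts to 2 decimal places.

−0.14 V

In the reaction as written the Ag⁺/Ag couple is reduced (cathode) and Sn²⁺/Sn is oxidized (anode), so E°cell = E°(Ag⁺/Ag) − E°(Sn²⁺/Sn).
E°(Sn²⁺/Sn) = E°(cathode) − E°cell = +0.80 − (+0.94) = −0.14 V.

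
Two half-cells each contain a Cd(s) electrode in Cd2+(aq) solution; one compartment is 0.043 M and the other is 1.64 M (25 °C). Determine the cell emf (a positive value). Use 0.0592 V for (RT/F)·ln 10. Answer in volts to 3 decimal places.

For a concentration cell E°cell = 0, since both electrodes use the same couple.
The compartment with the higher Cd2+(aq) concentration (1.64 M) acts as the cathode; ions are reduced there and produced at the dilute (0.043 M) anode.
With n = 2, Ecell = −(0.0592/2)·log([dilute]/[conc]) = −(0.0592/2)·log(0.043/1.64) = +0.047 V.

0.047 V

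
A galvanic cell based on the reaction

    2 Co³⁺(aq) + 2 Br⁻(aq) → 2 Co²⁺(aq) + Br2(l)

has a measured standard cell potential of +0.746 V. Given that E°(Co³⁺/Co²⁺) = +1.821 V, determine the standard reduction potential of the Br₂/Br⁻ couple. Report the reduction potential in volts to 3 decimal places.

+1.075 V

In the reaction as written the Co³⁺/Co²⁺ couple is reduced (cathode) and Br₂/Br⁻ is oxidized (anode), so E°cell = E°(Co³⁺/Co²⁺) − E°(Br₂/Br⁻).
E°(Br₂/Br⁻) = E°(cathode) − E°cell = +1.821 − (+0.746) = +1.075 V.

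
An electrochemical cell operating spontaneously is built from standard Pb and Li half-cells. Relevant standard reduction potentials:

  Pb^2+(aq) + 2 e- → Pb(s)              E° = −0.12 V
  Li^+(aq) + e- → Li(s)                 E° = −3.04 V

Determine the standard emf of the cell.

+2.92 V

Of the two couples in this cell, the one with the more positive reduction potential is reduced at the cathode: here that is Pb²⁺/Pb (−0.12 V); Li⁺/Li (−3.04 V) is the anode.
E°cell = E°(cathode) − E°(anode) = −0.12 − (−3.04) = +2.92 V.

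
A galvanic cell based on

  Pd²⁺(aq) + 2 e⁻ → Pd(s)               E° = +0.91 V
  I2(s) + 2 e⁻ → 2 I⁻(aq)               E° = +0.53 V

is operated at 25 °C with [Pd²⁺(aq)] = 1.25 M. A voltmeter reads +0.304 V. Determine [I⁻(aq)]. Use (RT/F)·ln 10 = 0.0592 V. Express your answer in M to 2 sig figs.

With Pd²⁺/Pd at the cathode and I₂/I⁻ at the anode, E°cell = +0.91 − (+0.53) = +0.38 V (n = 2).
From the Nernst equation, log Q = n(E° − E)/0.0592 = 2·(+0.38 − (+0.304))/0.0592 = 2.568.
The balanced reaction is Pd²⁺(aq) + 2 I⁻(aq) → Pd(s) + I2(s), so Q = 1 / ([Pd²⁺(aq)]·[I⁻(aq)]^2).
Solving for the unknown gives log [I⁻(aq)] = −1.332, so [I⁻(aq)] ≈ 0.047 M.

0.047 M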